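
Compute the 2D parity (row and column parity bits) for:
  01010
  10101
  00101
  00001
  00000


Row parities: 01010
Column parities: 11011

Row P: 01010, Col P: 11011, Corner: 0


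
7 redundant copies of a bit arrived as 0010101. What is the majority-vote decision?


Ones: 3 out of 7
Threshold: 4

0 (3/7 voted 1)


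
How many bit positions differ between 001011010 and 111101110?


XOR: 110110100
Count of 1s: 5

5


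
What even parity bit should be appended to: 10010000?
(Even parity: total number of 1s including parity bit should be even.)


Number of 1s in data: 2
Parity bit: 0

0


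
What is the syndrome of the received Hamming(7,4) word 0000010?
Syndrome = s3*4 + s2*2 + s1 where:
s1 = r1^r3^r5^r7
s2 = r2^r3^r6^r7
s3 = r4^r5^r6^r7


s1=0, s2=1, s3=1

Syndrome = 6 (error at position 6)


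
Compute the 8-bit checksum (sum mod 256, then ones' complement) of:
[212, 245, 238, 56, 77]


Sum = 828 mod 256 = 60
Complement = 195

195


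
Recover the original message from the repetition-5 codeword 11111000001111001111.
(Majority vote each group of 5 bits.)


Groups: 11111, 00000, 11110, 01111
Majority votes: 1011

1011


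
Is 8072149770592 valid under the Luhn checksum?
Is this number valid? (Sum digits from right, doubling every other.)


Luhn sum = 65
65 mod 10 = 5

Invalid (Luhn sum mod 10 = 5)


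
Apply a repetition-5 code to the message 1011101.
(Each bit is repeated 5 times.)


Each bit -> 5 copies

11111000001111111111111110000011111


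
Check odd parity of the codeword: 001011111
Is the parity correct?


Number of 1s: 6

No, parity error (6 ones)


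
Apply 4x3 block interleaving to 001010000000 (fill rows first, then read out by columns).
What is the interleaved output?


Matrix:
  001
  010
  000
  000
Read columns: 000001001000

000001001000


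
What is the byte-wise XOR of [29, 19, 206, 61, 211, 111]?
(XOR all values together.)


XOR chain: 29 ^ 19 ^ 206 ^ 61 ^ 211 ^ 111 = 65

65


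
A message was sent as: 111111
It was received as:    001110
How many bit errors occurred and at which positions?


XOR: 110001

3 error(s) at position(s): 0, 1, 5


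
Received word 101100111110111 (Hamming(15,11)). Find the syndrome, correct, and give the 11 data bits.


Syndrome = 13: error at position 13

Data: 10011110011 (corrected bit 13)


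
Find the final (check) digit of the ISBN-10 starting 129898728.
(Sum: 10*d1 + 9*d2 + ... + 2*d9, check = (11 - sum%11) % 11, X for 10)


Weighted sum: 300
300 mod 11 = 3

Check digit: 8


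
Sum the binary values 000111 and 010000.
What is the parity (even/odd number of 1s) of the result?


000111 = 7
010000 = 16
Sum = 23 = 10111
1s count = 4

even parity (4 ones in 10111)


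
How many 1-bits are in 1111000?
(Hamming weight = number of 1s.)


Counting 1s in 1111000

4


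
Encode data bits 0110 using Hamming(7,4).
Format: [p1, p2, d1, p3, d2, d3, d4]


Parity bits: p1=1, p2=1, p3=0

1100110


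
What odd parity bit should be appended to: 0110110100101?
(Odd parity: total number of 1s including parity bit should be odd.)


Number of 1s in data: 7
Parity bit: 0

0


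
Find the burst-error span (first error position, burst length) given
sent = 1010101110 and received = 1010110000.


XOR: 0000011110

Burst at position 5, length 4


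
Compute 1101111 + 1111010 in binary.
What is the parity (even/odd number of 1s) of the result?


1101111 = 111
1111010 = 122
Sum = 233 = 11101001
1s count = 5

odd parity (5 ones in 11101001)


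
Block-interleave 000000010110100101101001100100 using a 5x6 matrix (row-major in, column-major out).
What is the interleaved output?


Matrix:
  000000
  010110
  100101
  101001
  100100
Read columns: 001110100000010011010100000110

001110100000010011010100000110


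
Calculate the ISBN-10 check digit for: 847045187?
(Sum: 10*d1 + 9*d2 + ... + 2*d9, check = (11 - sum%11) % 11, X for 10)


Weighted sum: 263
263 mod 11 = 10

Check digit: 1


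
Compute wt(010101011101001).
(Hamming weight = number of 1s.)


Counting 1s in 010101011101001

8


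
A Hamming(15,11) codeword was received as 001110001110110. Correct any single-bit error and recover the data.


Syndrome = 9: error at position 9

Data: 11000110110 (corrected bit 9)


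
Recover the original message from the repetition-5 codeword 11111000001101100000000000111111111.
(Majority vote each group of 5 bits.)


Groups: 11111, 00000, 11011, 00000, 00000, 01111, 11111
Majority votes: 1010011

1010011


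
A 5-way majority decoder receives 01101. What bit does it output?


Ones: 3 out of 5
Threshold: 3

1 (3/5 voted 1)


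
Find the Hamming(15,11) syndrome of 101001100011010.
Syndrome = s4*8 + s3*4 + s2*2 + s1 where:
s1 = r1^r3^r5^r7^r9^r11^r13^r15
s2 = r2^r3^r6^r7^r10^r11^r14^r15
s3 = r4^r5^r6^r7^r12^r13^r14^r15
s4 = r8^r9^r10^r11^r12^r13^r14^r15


s1=0, s2=1, s3=0, s4=1

Syndrome = 10 (error at position 10)


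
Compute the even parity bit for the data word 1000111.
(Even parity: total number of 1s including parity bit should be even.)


Number of 1s in data: 4
Parity bit: 0

0


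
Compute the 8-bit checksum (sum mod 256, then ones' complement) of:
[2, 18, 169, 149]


Sum = 338 mod 256 = 82
Complement = 173

173


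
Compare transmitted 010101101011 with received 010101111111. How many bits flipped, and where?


XOR: 000000010100

2 error(s) at position(s): 7, 9


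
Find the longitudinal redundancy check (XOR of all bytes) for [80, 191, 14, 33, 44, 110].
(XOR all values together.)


XOR chain: 80 ^ 191 ^ 14 ^ 33 ^ 44 ^ 110 = 130

130


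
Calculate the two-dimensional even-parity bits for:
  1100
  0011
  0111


Row parities: 001
Column parities: 1000

Row P: 001, Col P: 1000, Corner: 1


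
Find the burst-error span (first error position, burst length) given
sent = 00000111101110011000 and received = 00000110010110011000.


XOR: 00000001111000000000

Burst at position 7, length 4


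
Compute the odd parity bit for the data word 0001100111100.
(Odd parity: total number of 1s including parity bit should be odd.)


Number of 1s in data: 6
Parity bit: 1

1


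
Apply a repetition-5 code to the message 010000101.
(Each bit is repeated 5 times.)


Each bit -> 5 copies

000001111100000000000000000000111110000011111


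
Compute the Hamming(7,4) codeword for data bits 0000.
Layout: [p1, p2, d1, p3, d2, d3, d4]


Parity bits: p1=0, p2=0, p3=0

0000000


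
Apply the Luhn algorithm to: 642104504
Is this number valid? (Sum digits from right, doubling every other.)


Luhn sum = 35
35 mod 10 = 5

Invalid (Luhn sum mod 10 = 5)


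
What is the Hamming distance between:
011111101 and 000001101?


XOR: 011110000
Count of 1s: 4

4


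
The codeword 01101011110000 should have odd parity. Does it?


Number of 1s: 7

Yes, parity is correct (7 ones)


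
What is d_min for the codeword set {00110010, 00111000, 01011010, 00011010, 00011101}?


Comparing all pairs, minimum distance: 1
Can detect 0 errors, correct 0 errors

1


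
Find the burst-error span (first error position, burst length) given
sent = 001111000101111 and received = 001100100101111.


XOR: 000011100000000

Burst at position 4, length 3


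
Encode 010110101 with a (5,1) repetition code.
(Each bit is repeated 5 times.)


Each bit -> 5 copies

000001111100000111111111100000111110000011111


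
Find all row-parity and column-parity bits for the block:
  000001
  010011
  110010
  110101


Row parities: 1110
Column parities: 010101

Row P: 1110, Col P: 010101, Corner: 1


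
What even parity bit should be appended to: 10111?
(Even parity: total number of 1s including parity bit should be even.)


Number of 1s in data: 4
Parity bit: 0

0


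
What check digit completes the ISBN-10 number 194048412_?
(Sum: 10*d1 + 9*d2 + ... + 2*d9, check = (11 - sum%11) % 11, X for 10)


Weighted sum: 210
210 mod 11 = 1

Check digit: X


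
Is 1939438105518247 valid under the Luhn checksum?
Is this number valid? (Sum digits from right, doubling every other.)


Luhn sum = 76
76 mod 10 = 6

Invalid (Luhn sum mod 10 = 6)


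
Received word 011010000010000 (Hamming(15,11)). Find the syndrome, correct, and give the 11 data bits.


Syndrome = 15: error at position 15

Data: 11000010001 (corrected bit 15)


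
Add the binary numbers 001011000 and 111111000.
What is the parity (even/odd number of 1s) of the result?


001011000 = 88
111111000 = 504
Sum = 592 = 1001010000
1s count = 3

odd parity (3 ones in 1001010000)


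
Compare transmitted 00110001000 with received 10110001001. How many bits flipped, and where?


XOR: 10000000001

2 error(s) at position(s): 0, 10


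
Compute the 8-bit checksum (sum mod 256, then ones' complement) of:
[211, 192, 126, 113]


Sum = 642 mod 256 = 130
Complement = 125

125


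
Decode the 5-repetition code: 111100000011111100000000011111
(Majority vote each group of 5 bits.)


Groups: 11110, 00000, 11111, 10000, 00000, 11111
Majority votes: 101001

101001


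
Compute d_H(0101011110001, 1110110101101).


XOR: 1011101011100
Count of 1s: 8

8


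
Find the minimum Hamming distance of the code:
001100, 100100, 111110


Comparing all pairs, minimum distance: 2
Can detect 1 errors, correct 0 errors

2


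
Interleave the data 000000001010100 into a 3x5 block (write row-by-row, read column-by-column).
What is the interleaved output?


Matrix:
  00000
  00010
  10100
Read columns: 001000001010000

001000001010000


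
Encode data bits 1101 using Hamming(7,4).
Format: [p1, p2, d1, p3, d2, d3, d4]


Parity bits: p1=1, p2=0, p3=0

1010101


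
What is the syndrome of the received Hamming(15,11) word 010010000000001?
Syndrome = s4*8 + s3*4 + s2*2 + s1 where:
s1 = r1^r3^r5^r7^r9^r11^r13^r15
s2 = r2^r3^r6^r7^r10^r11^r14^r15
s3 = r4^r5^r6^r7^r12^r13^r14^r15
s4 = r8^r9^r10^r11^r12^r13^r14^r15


s1=0, s2=0, s3=0, s4=1

Syndrome = 8 (error at position 8)


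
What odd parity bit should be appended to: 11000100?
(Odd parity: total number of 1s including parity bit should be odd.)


Number of 1s in data: 3
Parity bit: 0

0


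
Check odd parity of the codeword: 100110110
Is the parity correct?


Number of 1s: 5

Yes, parity is correct (5 ones)


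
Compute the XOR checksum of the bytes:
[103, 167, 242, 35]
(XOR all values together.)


XOR chain: 103 ^ 167 ^ 242 ^ 35 = 17

17


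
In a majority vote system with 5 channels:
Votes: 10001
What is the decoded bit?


Ones: 2 out of 5
Threshold: 3

0 (2/5 voted 1)


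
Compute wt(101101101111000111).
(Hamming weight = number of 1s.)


Counting 1s in 101101101111000111

12


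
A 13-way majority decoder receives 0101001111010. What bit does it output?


Ones: 7 out of 13
Threshold: 7

1 (7/13 voted 1)


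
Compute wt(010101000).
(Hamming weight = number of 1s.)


Counting 1s in 010101000

3


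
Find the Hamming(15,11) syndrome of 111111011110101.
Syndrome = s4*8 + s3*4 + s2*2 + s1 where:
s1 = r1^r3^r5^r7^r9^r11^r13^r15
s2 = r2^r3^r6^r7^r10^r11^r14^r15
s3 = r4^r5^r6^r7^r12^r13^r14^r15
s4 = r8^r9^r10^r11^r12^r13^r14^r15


s1=1, s2=0, s3=1, s4=0

Syndrome = 5 (error at position 5)


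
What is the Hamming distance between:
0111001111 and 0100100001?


XOR: 0011101110
Count of 1s: 6

6


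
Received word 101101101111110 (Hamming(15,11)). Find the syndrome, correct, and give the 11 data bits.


Syndrome = 0: no error detected

Data: 10111111110 (no errors)


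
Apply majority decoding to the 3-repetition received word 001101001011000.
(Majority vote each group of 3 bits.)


Groups: 001, 101, 001, 011, 000
Majority votes: 01010

01010


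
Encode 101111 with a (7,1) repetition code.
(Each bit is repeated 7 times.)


Each bit -> 7 copies

111111100000001111111111111111111111111111


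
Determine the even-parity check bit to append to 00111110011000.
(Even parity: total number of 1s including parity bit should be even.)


Number of 1s in data: 7
Parity bit: 1

1


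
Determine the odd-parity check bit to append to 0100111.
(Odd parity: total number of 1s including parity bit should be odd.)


Number of 1s in data: 4
Parity bit: 1

1


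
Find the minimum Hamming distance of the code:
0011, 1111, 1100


Comparing all pairs, minimum distance: 2
Can detect 1 errors, correct 0 errors

2


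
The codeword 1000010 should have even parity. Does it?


Number of 1s: 2

Yes, parity is correct (2 ones)


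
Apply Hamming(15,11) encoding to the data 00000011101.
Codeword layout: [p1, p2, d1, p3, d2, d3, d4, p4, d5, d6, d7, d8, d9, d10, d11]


Parity bits: p1=1, p2=0, p3=1, p4=0

100100000011101


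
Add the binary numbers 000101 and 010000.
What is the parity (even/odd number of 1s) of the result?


000101 = 5
010000 = 16
Sum = 21 = 10101
1s count = 3

odd parity (3 ones in 10101)


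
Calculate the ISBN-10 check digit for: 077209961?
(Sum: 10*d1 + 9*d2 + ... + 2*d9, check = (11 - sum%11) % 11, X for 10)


Weighted sum: 234
234 mod 11 = 3

Check digit: 8


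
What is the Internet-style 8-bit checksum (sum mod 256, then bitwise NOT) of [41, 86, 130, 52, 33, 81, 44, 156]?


Sum = 623 mod 256 = 111
Complement = 144

144


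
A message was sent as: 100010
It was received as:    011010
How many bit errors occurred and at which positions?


XOR: 111000

3 error(s) at position(s): 0, 1, 2


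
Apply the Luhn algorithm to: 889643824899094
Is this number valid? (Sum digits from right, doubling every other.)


Luhn sum = 91
91 mod 10 = 1

Invalid (Luhn sum mod 10 = 1)


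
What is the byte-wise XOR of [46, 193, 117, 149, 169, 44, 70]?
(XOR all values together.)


XOR chain: 46 ^ 193 ^ 117 ^ 149 ^ 169 ^ 44 ^ 70 = 204

204


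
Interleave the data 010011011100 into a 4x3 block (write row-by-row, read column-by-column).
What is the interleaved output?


Matrix:
  010
  011
  011
  100
Read columns: 000111100110

000111100110


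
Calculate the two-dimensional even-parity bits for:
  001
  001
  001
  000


Row parities: 1110
Column parities: 001

Row P: 1110, Col P: 001, Corner: 1


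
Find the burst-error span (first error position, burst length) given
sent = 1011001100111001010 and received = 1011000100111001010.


XOR: 0000001000000000000

Burst at position 6, length 1


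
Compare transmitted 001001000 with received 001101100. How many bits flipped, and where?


XOR: 000100100

2 error(s) at position(s): 3, 6


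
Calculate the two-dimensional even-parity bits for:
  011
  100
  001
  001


Row parities: 0111
Column parities: 111

Row P: 0111, Col P: 111, Corner: 1


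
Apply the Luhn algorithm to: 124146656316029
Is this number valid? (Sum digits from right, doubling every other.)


Luhn sum = 54
54 mod 10 = 4

Invalid (Luhn sum mod 10 = 4)


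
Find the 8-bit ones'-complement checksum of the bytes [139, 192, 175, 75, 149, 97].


Sum = 827 mod 256 = 59
Complement = 196

196


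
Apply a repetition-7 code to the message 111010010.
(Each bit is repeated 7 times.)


Each bit -> 7 copies

111111111111111111111000000011111110000000000000011111110000000


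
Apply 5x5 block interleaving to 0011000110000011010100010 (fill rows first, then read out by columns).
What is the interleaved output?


Matrix:
  00110
  00110
  00001
  10101
  00010
Read columns: 0001000000110101100100110

0001000000110101100100110


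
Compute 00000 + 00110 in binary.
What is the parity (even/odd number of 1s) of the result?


00000 = 0
00110 = 6
Sum = 6 = 110
1s count = 2

even parity (2 ones in 110)


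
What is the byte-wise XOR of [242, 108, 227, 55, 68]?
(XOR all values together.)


XOR chain: 242 ^ 108 ^ 227 ^ 55 ^ 68 = 14

14


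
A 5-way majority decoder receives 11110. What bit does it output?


Ones: 4 out of 5
Threshold: 3

1 (4/5 voted 1)


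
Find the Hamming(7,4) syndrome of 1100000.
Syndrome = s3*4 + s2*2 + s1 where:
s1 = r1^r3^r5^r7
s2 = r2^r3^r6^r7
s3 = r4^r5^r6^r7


s1=1, s2=1, s3=0

Syndrome = 3 (error at position 3)


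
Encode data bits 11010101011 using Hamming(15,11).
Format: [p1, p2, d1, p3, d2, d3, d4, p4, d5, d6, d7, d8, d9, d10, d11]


Parity bits: p1=0, p2=1, p3=1, p4=0

011110100101011


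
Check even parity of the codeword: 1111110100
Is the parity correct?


Number of 1s: 7

No, parity error (7 ones)


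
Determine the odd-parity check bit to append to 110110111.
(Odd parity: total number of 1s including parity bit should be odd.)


Number of 1s in data: 7
Parity bit: 0

0


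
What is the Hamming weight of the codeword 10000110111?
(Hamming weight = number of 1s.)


Counting 1s in 10000110111

6


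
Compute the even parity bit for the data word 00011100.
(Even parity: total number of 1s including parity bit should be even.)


Number of 1s in data: 3
Parity bit: 1

1


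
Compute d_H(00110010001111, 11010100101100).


XOR: 11100110100011
Count of 1s: 8

8


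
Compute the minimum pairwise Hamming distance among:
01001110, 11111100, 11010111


Comparing all pairs, minimum distance: 4
Can detect 3 errors, correct 1 errors

4


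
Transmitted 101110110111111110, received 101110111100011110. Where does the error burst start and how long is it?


XOR: 000000001011100000

Burst at position 8, length 5


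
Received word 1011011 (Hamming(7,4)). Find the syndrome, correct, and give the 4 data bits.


Syndrome = 7: error at position 7

Data: 1010 (corrected bit 7)


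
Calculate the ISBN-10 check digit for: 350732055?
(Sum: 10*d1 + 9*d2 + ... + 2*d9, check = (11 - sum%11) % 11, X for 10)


Weighted sum: 177
177 mod 11 = 1

Check digit: X


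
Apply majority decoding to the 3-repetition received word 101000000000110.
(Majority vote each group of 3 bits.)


Groups: 101, 000, 000, 000, 110
Majority votes: 10001

10001


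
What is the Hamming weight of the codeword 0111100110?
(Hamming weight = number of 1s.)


Counting 1s in 0111100110

6


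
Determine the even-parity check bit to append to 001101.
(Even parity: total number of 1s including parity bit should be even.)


Number of 1s in data: 3
Parity bit: 1

1


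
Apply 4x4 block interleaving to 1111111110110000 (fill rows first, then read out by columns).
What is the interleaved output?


Matrix:
  1111
  1111
  1011
  0000
Read columns: 1110110011101110

1110110011101110


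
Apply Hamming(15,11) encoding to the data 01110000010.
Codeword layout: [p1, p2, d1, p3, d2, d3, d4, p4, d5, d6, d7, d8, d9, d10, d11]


Parity bits: p1=0, p2=1, p3=0, p4=1

010011110000010


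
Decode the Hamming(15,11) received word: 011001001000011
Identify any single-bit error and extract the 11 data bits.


Syndrome = 15: error at position 15

Data: 10101000010 (corrected bit 15)


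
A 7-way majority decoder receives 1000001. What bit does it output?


Ones: 2 out of 7
Threshold: 4

0 (2/7 voted 1)


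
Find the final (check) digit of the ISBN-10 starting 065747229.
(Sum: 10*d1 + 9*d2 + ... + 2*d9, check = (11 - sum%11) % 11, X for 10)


Weighted sum: 234
234 mod 11 = 3

Check digit: 8


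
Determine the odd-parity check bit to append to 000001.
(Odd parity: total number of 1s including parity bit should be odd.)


Number of 1s in data: 1
Parity bit: 0

0


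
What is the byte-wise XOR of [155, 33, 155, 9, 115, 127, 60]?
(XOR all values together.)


XOR chain: 155 ^ 33 ^ 155 ^ 9 ^ 115 ^ 127 ^ 60 = 24

24


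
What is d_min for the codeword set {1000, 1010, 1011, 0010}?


Comparing all pairs, minimum distance: 1
Can detect 0 errors, correct 0 errors

1


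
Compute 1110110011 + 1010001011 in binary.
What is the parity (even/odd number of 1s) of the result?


1110110011 = 947
1010001011 = 651
Sum = 1598 = 11000111110
1s count = 7

odd parity (7 ones in 11000111110)


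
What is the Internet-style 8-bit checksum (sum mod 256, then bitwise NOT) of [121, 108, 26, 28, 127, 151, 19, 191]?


Sum = 771 mod 256 = 3
Complement = 252

252


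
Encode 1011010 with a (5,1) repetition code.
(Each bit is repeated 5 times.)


Each bit -> 5 copies

11111000001111111111000001111100000


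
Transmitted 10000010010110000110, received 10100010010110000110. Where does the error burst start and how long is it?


XOR: 00100000000000000000

Burst at position 2, length 1


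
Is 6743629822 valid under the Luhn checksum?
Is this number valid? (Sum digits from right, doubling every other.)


Luhn sum = 49
49 mod 10 = 9

Invalid (Luhn sum mod 10 = 9)


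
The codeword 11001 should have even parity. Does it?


Number of 1s: 3

No, parity error (3 ones)


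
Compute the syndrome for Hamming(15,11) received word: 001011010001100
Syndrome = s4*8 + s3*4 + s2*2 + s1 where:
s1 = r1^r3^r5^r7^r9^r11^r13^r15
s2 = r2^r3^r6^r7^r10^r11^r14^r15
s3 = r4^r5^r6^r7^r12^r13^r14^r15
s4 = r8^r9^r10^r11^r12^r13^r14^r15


s1=1, s2=0, s3=0, s4=1

Syndrome = 9 (error at position 9)


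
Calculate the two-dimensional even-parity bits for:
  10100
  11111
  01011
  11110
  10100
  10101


Row parities: 011001
Column parities: 11111

Row P: 011001, Col P: 11111, Corner: 1


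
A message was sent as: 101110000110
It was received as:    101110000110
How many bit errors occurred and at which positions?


XOR: 000000000000

0 errors (received matches sent)


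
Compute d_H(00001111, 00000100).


XOR: 00001011
Count of 1s: 3

3


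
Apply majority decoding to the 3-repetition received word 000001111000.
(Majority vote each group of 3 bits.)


Groups: 000, 001, 111, 000
Majority votes: 0010

0010


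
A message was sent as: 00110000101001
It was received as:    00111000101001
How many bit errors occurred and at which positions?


XOR: 00001000000000

1 error(s) at position(s): 4


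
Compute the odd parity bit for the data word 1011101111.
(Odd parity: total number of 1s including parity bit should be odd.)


Number of 1s in data: 8
Parity bit: 1

1


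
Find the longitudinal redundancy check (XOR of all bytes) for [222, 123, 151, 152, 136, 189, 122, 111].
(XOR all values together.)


XOR chain: 222 ^ 123 ^ 151 ^ 152 ^ 136 ^ 189 ^ 122 ^ 111 = 138

138


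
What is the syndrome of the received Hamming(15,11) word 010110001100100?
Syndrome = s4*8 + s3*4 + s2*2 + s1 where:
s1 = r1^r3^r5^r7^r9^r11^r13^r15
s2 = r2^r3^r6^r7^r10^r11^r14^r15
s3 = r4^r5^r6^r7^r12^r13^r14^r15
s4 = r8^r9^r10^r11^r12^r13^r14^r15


s1=1, s2=0, s3=1, s4=1

Syndrome = 13 (error at position 13)


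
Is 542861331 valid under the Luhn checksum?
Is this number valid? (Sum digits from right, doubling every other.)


Luhn sum = 40
40 mod 10 = 0

Valid (Luhn sum mod 10 = 0)


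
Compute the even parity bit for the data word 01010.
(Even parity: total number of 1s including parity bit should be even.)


Number of 1s in data: 2
Parity bit: 0

0


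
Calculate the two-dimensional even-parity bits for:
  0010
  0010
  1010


Row parities: 110
Column parities: 1010

Row P: 110, Col P: 1010, Corner: 0


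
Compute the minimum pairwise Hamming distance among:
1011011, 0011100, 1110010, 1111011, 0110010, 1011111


Comparing all pairs, minimum distance: 1
Can detect 0 errors, correct 0 errors

1


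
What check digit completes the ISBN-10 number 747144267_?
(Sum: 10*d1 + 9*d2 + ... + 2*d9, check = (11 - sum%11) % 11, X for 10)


Weighted sum: 253
253 mod 11 = 0

Check digit: 0


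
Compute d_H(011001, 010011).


XOR: 001010
Count of 1s: 2

2


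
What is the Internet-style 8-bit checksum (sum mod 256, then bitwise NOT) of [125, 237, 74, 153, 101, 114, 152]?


Sum = 956 mod 256 = 188
Complement = 67

67


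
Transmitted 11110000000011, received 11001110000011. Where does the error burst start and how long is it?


XOR: 00111110000000

Burst at position 2, length 5


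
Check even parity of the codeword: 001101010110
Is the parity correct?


Number of 1s: 6

Yes, parity is correct (6 ones)


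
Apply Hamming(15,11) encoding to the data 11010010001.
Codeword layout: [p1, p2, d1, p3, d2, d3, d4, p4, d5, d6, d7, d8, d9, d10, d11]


Parity bits: p1=1, p2=0, p3=1, p4=0

101110100010001


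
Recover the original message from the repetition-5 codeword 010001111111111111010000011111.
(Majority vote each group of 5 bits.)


Groups: 01000, 11111, 11111, 11101, 00000, 11111
Majority votes: 011101

011101


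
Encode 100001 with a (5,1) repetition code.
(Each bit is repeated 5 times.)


Each bit -> 5 copies

111110000000000000000000011111


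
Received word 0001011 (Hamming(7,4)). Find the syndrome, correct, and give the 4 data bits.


Syndrome = 5: error at position 5

Data: 0111 (corrected bit 5)


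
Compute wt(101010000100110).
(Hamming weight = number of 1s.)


Counting 1s in 101010000100110

6


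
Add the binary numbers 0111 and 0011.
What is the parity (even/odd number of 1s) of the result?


0111 = 7
0011 = 3
Sum = 10 = 1010
1s count = 2

even parity (2 ones in 1010)


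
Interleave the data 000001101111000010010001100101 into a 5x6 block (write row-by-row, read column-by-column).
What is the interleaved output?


Matrix:
  000001
  101111
  000010
  010001
  100101
Read columns: 010010001001000010010110011011

010010001001000010010110011011


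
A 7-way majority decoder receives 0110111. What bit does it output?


Ones: 5 out of 7
Threshold: 4

1 (5/7 voted 1)


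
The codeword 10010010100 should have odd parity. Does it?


Number of 1s: 4

No, parity error (4 ones)


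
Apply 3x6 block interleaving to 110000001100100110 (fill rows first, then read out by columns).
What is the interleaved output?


Matrix:
  110000
  001100
  100110
Read columns: 101100010011001000

101100010011001000


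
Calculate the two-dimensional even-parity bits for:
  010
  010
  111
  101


Row parities: 1110
Column parities: 010

Row P: 1110, Col P: 010, Corner: 1


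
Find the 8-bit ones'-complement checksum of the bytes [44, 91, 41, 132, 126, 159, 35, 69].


Sum = 697 mod 256 = 185
Complement = 70

70


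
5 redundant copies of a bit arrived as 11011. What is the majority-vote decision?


Ones: 4 out of 5
Threshold: 3

1 (4/5 voted 1)


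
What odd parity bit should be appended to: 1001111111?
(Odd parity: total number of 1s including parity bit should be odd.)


Number of 1s in data: 8
Parity bit: 1

1


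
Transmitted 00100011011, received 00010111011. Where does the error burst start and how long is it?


XOR: 00110100000

Burst at position 2, length 4


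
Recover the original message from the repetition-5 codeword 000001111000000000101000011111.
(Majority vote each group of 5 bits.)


Groups: 00000, 11110, 00000, 00010, 10000, 11111
Majority votes: 010001

010001


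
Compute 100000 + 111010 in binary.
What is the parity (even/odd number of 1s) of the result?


100000 = 32
111010 = 58
Sum = 90 = 1011010
1s count = 4

even parity (4 ones in 1011010)


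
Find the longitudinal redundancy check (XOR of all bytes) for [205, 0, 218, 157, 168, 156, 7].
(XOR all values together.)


XOR chain: 205 ^ 0 ^ 218 ^ 157 ^ 168 ^ 156 ^ 7 = 185

185


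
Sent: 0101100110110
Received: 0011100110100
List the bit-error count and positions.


XOR: 0110000000010

3 error(s) at position(s): 1, 2, 11


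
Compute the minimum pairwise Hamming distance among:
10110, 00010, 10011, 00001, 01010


Comparing all pairs, minimum distance: 1
Can detect 0 errors, correct 0 errors

1


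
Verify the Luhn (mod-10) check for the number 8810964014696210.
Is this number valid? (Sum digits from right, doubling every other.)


Luhn sum = 65
65 mod 10 = 5

Invalid (Luhn sum mod 10 = 5)


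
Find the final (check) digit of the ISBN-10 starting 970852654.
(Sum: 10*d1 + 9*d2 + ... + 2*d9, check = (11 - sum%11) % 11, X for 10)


Weighted sum: 296
296 mod 11 = 10

Check digit: 1


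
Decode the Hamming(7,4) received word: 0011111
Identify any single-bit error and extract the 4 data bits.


Syndrome = 3: error at position 3

Data: 0111 (corrected bit 3)


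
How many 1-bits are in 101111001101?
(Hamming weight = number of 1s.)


Counting 1s in 101111001101

8


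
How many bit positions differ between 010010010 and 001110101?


XOR: 011100111
Count of 1s: 6

6


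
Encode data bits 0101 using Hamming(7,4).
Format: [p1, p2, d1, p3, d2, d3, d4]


Parity bits: p1=0, p2=1, p3=0

0100101


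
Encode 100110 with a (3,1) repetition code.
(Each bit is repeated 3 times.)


Each bit -> 3 copies

111000000111111000


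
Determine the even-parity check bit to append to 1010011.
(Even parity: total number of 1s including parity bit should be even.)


Number of 1s in data: 4
Parity bit: 0

0


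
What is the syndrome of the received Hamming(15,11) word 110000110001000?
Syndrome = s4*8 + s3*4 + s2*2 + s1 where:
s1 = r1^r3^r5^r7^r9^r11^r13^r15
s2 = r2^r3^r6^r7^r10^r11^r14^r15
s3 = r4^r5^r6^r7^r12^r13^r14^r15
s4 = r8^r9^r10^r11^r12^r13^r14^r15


s1=0, s2=0, s3=0, s4=0

Syndrome = 0 (no error)


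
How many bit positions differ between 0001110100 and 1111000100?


XOR: 1110110000
Count of 1s: 5

5


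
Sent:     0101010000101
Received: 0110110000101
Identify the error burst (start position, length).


XOR: 0011100000000

Burst at position 2, length 3


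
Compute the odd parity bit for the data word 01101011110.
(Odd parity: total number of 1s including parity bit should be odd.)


Number of 1s in data: 7
Parity bit: 0

0


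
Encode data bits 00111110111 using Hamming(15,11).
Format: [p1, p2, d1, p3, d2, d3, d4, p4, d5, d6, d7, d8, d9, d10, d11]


Parity bits: p1=1, p2=0, p3=1, p4=0

100101101110111


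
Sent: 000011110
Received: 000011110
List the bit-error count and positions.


XOR: 000000000

0 errors (received matches sent)


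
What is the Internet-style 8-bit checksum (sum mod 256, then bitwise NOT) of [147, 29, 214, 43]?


Sum = 433 mod 256 = 177
Complement = 78

78


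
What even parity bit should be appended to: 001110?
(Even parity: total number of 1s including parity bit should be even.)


Number of 1s in data: 3
Parity bit: 1

1


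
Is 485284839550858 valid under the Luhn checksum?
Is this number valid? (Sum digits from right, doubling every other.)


Luhn sum = 82
82 mod 10 = 2

Invalid (Luhn sum mod 10 = 2)


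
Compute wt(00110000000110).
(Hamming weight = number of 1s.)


Counting 1s in 00110000000110

4


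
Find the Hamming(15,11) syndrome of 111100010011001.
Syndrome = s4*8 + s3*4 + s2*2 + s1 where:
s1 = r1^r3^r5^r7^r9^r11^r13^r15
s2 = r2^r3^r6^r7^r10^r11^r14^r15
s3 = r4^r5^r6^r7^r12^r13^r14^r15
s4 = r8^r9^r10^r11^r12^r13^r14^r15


s1=0, s2=0, s3=1, s4=0

Syndrome = 4 (error at position 4)


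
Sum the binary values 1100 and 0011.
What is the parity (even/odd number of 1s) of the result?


1100 = 12
0011 = 3
Sum = 15 = 1111
1s count = 4

even parity (4 ones in 1111)


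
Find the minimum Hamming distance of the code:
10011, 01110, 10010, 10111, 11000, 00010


Comparing all pairs, minimum distance: 1
Can detect 0 errors, correct 0 errors

1


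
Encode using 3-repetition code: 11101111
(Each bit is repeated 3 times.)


Each bit -> 3 copies

111111111000111111111111


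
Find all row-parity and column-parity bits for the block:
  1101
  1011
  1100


Row parities: 110
Column parities: 1010

Row P: 110, Col P: 1010, Corner: 0


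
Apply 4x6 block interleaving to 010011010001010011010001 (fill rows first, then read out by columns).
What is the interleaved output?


Matrix:
  010011
  010001
  010011
  010001
Read columns: 000011110000000010101111

000011110000000010101111


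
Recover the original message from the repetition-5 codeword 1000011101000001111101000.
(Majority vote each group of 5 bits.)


Groups: 10000, 11101, 00000, 11111, 01000
Majority votes: 01010

01010


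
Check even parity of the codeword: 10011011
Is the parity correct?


Number of 1s: 5

No, parity error (5 ones)


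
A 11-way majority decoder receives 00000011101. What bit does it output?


Ones: 4 out of 11
Threshold: 6

0 (4/11 voted 1)


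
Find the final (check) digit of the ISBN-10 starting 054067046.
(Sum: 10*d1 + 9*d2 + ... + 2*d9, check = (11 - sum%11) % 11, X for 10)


Weighted sum: 172
172 mod 11 = 7

Check digit: 4


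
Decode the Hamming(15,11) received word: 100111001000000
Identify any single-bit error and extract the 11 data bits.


Syndrome = 15: error at position 15

Data: 01101000001 (corrected bit 15)


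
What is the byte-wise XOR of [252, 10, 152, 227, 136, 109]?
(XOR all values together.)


XOR chain: 252 ^ 10 ^ 152 ^ 227 ^ 136 ^ 109 = 104

104


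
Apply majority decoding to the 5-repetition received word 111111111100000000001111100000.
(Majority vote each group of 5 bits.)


Groups: 11111, 11111, 00000, 00000, 11111, 00000
Majority votes: 110010

110010


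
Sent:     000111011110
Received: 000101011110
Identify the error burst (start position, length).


XOR: 000010000000

Burst at position 4, length 1


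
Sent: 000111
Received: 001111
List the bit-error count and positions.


XOR: 001000

1 error(s) at position(s): 2


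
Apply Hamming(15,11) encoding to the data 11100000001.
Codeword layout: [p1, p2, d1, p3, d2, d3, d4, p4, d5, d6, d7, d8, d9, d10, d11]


Parity bits: p1=1, p2=1, p3=1, p4=1

111111010000001


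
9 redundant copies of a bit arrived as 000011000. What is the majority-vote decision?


Ones: 2 out of 9
Threshold: 5

0 (2/9 voted 1)


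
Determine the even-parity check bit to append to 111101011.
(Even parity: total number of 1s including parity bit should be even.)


Number of 1s in data: 7
Parity bit: 1

1


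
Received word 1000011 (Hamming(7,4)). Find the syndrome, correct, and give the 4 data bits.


Syndrome = 0: no error detected

Data: 0011 (no errors)


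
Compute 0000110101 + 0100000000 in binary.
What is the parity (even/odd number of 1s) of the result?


0000110101 = 53
0100000000 = 256
Sum = 309 = 100110101
1s count = 5

odd parity (5 ones in 100110101)


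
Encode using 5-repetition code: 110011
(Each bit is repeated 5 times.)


Each bit -> 5 copies

111111111100000000001111111111


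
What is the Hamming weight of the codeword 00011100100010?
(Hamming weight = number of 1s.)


Counting 1s in 00011100100010

5


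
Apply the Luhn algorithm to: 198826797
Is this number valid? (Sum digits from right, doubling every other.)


Luhn sum = 53
53 mod 10 = 3

Invalid (Luhn sum mod 10 = 3)


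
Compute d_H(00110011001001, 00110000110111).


XOR: 00000011111110
Count of 1s: 7

7


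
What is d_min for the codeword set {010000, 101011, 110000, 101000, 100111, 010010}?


Comparing all pairs, minimum distance: 1
Can detect 0 errors, correct 0 errors

1


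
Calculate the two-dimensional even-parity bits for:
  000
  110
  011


Row parities: 000
Column parities: 101

Row P: 000, Col P: 101, Corner: 0


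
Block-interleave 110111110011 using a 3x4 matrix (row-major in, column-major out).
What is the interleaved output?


Matrix:
  1101
  1111
  0011
Read columns: 110110011111

110110011111


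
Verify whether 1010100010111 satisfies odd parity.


Number of 1s: 7

Yes, parity is correct (7 ones)


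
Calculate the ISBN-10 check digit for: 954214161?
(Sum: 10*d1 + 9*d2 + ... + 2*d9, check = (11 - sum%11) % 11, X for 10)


Weighted sum: 231
231 mod 11 = 0

Check digit: 0


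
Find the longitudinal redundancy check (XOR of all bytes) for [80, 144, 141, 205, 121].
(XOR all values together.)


XOR chain: 80 ^ 144 ^ 141 ^ 205 ^ 121 = 249

249


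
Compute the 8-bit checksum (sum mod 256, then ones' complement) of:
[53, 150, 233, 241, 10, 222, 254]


Sum = 1163 mod 256 = 139
Complement = 116

116


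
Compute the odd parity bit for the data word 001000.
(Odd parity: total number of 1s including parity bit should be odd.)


Number of 1s in data: 1
Parity bit: 0

0


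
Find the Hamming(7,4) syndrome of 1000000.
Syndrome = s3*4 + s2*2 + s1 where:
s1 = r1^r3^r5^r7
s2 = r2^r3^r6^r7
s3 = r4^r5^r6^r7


s1=1, s2=0, s3=0

Syndrome = 1 (error at position 1)


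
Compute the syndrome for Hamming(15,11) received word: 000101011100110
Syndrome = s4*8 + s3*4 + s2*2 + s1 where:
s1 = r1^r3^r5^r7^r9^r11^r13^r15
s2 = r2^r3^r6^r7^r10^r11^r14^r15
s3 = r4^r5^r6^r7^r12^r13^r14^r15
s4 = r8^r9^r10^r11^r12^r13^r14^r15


s1=0, s2=1, s3=0, s4=1

Syndrome = 10 (error at position 10)


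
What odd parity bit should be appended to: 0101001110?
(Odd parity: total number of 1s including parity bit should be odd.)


Number of 1s in data: 5
Parity bit: 0

0


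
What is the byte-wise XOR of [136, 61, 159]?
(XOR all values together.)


XOR chain: 136 ^ 61 ^ 159 = 42

42


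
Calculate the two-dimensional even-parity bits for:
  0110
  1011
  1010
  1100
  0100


Row parities: 01001
Column parities: 1111

Row P: 01001, Col P: 1111, Corner: 0


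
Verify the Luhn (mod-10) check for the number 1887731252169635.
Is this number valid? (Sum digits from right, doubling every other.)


Luhn sum = 73
73 mod 10 = 3

Invalid (Luhn sum mod 10 = 3)


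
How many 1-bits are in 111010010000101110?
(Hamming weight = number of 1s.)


Counting 1s in 111010010000101110

9


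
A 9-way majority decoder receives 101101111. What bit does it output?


Ones: 7 out of 9
Threshold: 5

1 (7/9 voted 1)


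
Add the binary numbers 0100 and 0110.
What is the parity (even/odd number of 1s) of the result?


0100 = 4
0110 = 6
Sum = 10 = 1010
1s count = 2

even parity (2 ones in 1010)


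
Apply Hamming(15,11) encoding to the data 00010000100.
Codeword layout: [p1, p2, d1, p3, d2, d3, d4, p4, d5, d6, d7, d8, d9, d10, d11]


Parity bits: p1=0, p2=1, p3=0, p4=1

010000110000100


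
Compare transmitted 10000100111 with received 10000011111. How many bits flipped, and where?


XOR: 00000111000

3 error(s) at position(s): 5, 6, 7


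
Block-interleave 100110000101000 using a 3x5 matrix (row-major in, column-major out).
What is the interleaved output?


Matrix:
  10011
  00001
  01000
Read columns: 100001000100110

100001000100110


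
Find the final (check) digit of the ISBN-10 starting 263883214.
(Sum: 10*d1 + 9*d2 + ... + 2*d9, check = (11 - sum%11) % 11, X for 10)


Weighted sum: 236
236 mod 11 = 5

Check digit: 6


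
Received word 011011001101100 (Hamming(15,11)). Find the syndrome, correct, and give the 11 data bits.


Syndrome = 0: no error detected

Data: 11101101100 (no errors)


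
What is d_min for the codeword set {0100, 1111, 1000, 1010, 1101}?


Comparing all pairs, minimum distance: 1
Can detect 0 errors, correct 0 errors

1


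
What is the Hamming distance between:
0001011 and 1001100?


XOR: 1000111
Count of 1s: 4

4


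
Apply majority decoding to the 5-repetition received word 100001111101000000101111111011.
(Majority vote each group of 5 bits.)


Groups: 10000, 11111, 01000, 00010, 11111, 11011
Majority votes: 010011

010011


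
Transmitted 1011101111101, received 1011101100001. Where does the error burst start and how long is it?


XOR: 0000000011100

Burst at position 8, length 3


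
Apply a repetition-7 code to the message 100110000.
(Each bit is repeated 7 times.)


Each bit -> 7 copies

111111100000000000000111111111111110000000000000000000000000000
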